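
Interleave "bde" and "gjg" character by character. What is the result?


Interleaving "bde" and "gjg":
  Position 0: 'b' from first, 'g' from second => "bg"
  Position 1: 'd' from first, 'j' from second => "dj"
  Position 2: 'e' from first, 'g' from second => "eg"
Result: bgdjeg

bgdjeg


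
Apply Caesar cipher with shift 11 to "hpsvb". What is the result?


Caesar cipher: shift "hpsvb" by 11
  'h' (pos 7) + 11 = pos 18 = 's'
  'p' (pos 15) + 11 = pos 0 = 'a'
  's' (pos 18) + 11 = pos 3 = 'd'
  'v' (pos 21) + 11 = pos 6 = 'g'
  'b' (pos 1) + 11 = pos 12 = 'm'
Result: sadgm

sadgm


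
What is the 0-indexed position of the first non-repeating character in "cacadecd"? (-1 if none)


Input: cacadecd
Character frequencies:
  'a': 2
  'c': 3
  'd': 2
  'e': 1
Scanning left to right for freq == 1:
  Position 0 ('c'): freq=3, skip
  Position 1 ('a'): freq=2, skip
  Position 2 ('c'): freq=3, skip
  Position 3 ('a'): freq=2, skip
  Position 4 ('d'): freq=2, skip
  Position 5 ('e'): unique! => answer = 5

5


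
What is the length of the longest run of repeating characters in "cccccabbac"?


Input: "cccccabbac"
Scanning for longest run:
  Position 1 ('c'): continues run of 'c', length=2
  Position 2 ('c'): continues run of 'c', length=3
  Position 3 ('c'): continues run of 'c', length=4
  Position 4 ('c'): continues run of 'c', length=5
  Position 5 ('a'): new char, reset run to 1
  Position 6 ('b'): new char, reset run to 1
  Position 7 ('b'): continues run of 'b', length=2
  Position 8 ('a'): new char, reset run to 1
  Position 9 ('c'): new char, reset run to 1
Longest run: 'c' with length 5

5


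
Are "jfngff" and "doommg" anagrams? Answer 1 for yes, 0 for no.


Strings: "jfngff", "doommg"
Sorted first:  fffgjn
Sorted second: dgmmoo
Differ at position 0: 'f' vs 'd' => not anagrams

0


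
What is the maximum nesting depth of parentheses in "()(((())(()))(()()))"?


Input: "()(((())(()))(()()))"
Tracking depth:
  Position 0 '(': depth becomes 1
  Position 1 ')': depth becomes 0
  Position 2 '(': depth becomes 1
  Position 3 '(': depth becomes 2
  Position 4 '(': depth becomes 3
  Position 5 '(': depth becomes 4
  Position 6 ')': depth becomes 3
  Position 7 ')': depth becomes 2
  Position 8 '(': depth becomes 3
  Position 9 '(': depth becomes 4
  Position 10 ')': depth becomes 3
  Position 11 ')': depth becomes 2
  Position 12 ')': depth becomes 1
  Position 13 '(': depth becomes 2
  Position 14 '(': depth becomes 3
  Position 15 ')': depth becomes 2
  Position 16 '(': depth becomes 3
  Position 17 ')': depth becomes 2
  Position 18 ')': depth becomes 1
  Position 19 ')': depth becomes 0
Maximum depth reached: 4

4


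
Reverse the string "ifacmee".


Input: ifacmee
Reading characters right to left:
  Position 6: 'e'
  Position 5: 'e'
  Position 4: 'm'
  Position 3: 'c'
  Position 2: 'a'
  Position 1: 'f'
  Position 0: 'i'
Reversed: eemcafi

eemcafi


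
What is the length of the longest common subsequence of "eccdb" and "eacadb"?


LCS of "eccdb" and "eacadb"
DP table:
           e    a    c    a    d    b
      0    0    0    0    0    0    0
  e   0    1    1    1    1    1    1
  c   0    1    1    2    2    2    2
  c   0    1    1    2    2    2    2
  d   0    1    1    2    2    3    3
  b   0    1    1    2    2    3    4
LCS length = dp[5][6] = 4

4


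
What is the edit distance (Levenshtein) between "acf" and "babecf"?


Computing edit distance: "acf" -> "babecf"
DP table:
           b    a    b    e    c    f
      0    1    2    3    4    5    6
  a   1    1    1    2    3    4    5
  c   2    2    2    2    3    3    4
  f   3    3    3    3    3    4    3
Edit distance = dp[3][6] = 3

3


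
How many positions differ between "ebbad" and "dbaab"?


Comparing "ebbad" and "dbaab" position by position:
  Position 0: 'e' vs 'd' => DIFFER
  Position 1: 'b' vs 'b' => same
  Position 2: 'b' vs 'a' => DIFFER
  Position 3: 'a' vs 'a' => same
  Position 4: 'd' vs 'b' => DIFFER
Positions that differ: 3

3


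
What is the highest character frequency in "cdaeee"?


Input: cdaeee
Character counts:
  'a': 1
  'c': 1
  'd': 1
  'e': 3
Maximum frequency: 3

3


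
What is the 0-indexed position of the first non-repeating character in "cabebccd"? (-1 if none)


Input: cabebccd
Character frequencies:
  'a': 1
  'b': 2
  'c': 3
  'd': 1
  'e': 1
Scanning left to right for freq == 1:
  Position 0 ('c'): freq=3, skip
  Position 1 ('a'): unique! => answer = 1

1


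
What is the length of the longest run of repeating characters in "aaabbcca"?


Input: "aaabbcca"
Scanning for longest run:
  Position 1 ('a'): continues run of 'a', length=2
  Position 2 ('a'): continues run of 'a', length=3
  Position 3 ('b'): new char, reset run to 1
  Position 4 ('b'): continues run of 'b', length=2
  Position 5 ('c'): new char, reset run to 1
  Position 6 ('c'): continues run of 'c', length=2
  Position 7 ('a'): new char, reset run to 1
Longest run: 'a' with length 3

3


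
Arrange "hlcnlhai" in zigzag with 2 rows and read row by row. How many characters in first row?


Zigzag "hlcnlhai" into 2 rows:
Placing characters:
  'h' => row 0
  'l' => row 1
  'c' => row 0
  'n' => row 1
  'l' => row 0
  'h' => row 1
  'a' => row 0
  'i' => row 1
Rows:
  Row 0: "hcla"
  Row 1: "lnhi"
First row length: 4

4


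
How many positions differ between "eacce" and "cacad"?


Comparing "eacce" and "cacad" position by position:
  Position 0: 'e' vs 'c' => DIFFER
  Position 1: 'a' vs 'a' => same
  Position 2: 'c' vs 'c' => same
  Position 3: 'c' vs 'a' => DIFFER
  Position 4: 'e' vs 'd' => DIFFER
Positions that differ: 3

3


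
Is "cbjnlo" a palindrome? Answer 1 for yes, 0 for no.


Input: cbjnlo
Reversed: olnjbc
  Compare pos 0 ('c') with pos 5 ('o'): MISMATCH
  Compare pos 1 ('b') with pos 4 ('l'): MISMATCH
  Compare pos 2 ('j') with pos 3 ('n'): MISMATCH
Result: not a palindrome

0


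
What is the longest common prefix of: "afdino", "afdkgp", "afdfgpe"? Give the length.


Words: afdino, afdkgp, afdfgpe
  Position 0: all 'a' => match
  Position 1: all 'f' => match
  Position 2: all 'd' => match
  Position 3: ('i', 'k', 'f') => mismatch, stop
LCP = "afd" (length 3)

3


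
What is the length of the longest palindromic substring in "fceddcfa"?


Input: "fceddcfa"
Checking substrings for palindromes:
  [3:5] "dd" (len 2) => palindrome
Longest palindromic substring: "dd" with length 2

2


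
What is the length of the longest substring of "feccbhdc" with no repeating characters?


Input: "feccbhdc"
Sliding window (track last position of each char):
  Position 0 ('f'): window [0,0] length 1 -- new best
  Position 1 ('e'): window [0,1] length 2 -- new best
  Position 2 ('c'): window [0,2] length 3 -- new best
  Position 3 ('c'): repeat (last at 2), move window start to 3
  Position 3 ('c'): window [3,3] length 1
  Position 4 ('b'): window [3,4] length 2
  Position 5 ('h'): window [3,5] length 3
  Position 6 ('d'): window [3,6] length 4 -- new best
  Position 7 ('c'): repeat (last at 3), move window start to 4
  Position 7 ('c'): window [4,7] length 4
Longest substring with no repeats: "cbhd" with length 4

4


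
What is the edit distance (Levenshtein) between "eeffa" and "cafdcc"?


Computing edit distance: "eeffa" -> "cafdcc"
DP table:
           c    a    f    d    c    c
      0    1    2    3    4    5    6
  e   1    1    2    3    4    5    6
  e   2    2    2    3    4    5    6
  f   3    3    3    2    3    4    5
  f   4    4    4    3    3    4    5
  a   5    5    4    4    4    4    5
Edit distance = dp[5][6] = 5

5


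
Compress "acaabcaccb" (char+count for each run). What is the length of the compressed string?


Input: acaabcaccb
Runs:
  'a' x 1 => "a1"
  'c' x 1 => "c1"
  'a' x 2 => "a2"
  'b' x 1 => "b1"
  'c' x 1 => "c1"
  'a' x 1 => "a1"
  'c' x 2 => "c2"
  'b' x 1 => "b1"
Compressed: "a1c1a2b1c1a1c2b1"
Compressed length: 16

16


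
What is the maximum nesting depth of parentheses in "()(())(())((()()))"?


Input: "()(())(())((()()))"
Tracking depth:
  Position 0 '(': depth becomes 1
  Position 1 ')': depth becomes 0
  Position 2 '(': depth becomes 1
  Position 3 '(': depth becomes 2
  Position 4 ')': depth becomes 1
  Position 5 ')': depth becomes 0
  Position 6 '(': depth becomes 1
  Position 7 '(': depth becomes 2
  Position 8 ')': depth becomes 1
  Position 9 ')': depth becomes 0
  Position 10 '(': depth becomes 1
  Position 11 '(': depth becomes 2
  Position 12 '(': depth becomes 3
  Position 13 ')': depth becomes 2
  Position 14 '(': depth becomes 3
  Position 15 ')': depth becomes 2
  Position 16 ')': depth becomes 1
  Position 17 ')': depth becomes 0
Maximum depth reached: 3

3


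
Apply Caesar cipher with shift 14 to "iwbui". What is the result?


Caesar cipher: shift "iwbui" by 14
  'i' (pos 8) + 14 = pos 22 = 'w'
  'w' (pos 22) + 14 = pos 10 = 'k'
  'b' (pos 1) + 14 = pos 15 = 'p'
  'u' (pos 20) + 14 = pos 8 = 'i'
  'i' (pos 8) + 14 = pos 22 = 'w'
Result: wkpiw

wkpiw


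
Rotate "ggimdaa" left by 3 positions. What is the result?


Input: "ggimdaa", rotate left by 3
First 3 characters: "ggi"
Remaining characters: "mdaa"
Concatenate remaining + first: "mdaa" + "ggi" = "mdaaggi"

mdaaggi


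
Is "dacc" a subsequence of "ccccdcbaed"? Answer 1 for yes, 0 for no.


Check if "dacc" is a subsequence of "ccccdcbaed"
Greedy scan:
  Position 0 ('c'): no match needed
  Position 1 ('c'): no match needed
  Position 2 ('c'): no match needed
  Position 3 ('c'): no match needed
  Position 4 ('d'): matches sub[0] = 'd'
  Position 5 ('c'): no match needed
  Position 6 ('b'): no match needed
  Position 7 ('a'): matches sub[1] = 'a'
  Position 8 ('e'): no match needed
  Position 9 ('d'): no match needed
Only matched 2/4 characters => not a subsequence

0


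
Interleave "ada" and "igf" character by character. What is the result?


Interleaving "ada" and "igf":
  Position 0: 'a' from first, 'i' from second => "ai"
  Position 1: 'd' from first, 'g' from second => "dg"
  Position 2: 'a' from first, 'f' from second => "af"
Result: aidgaf

aidgaf


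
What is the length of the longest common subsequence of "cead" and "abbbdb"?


LCS of "cead" and "abbbdb"
DP table:
           a    b    b    b    d    b
      0    0    0    0    0    0    0
  c   0    0    0    0    0    0    0
  e   0    0    0    0    0    0    0
  a   0    1    1    1    1    1    1
  d   0    1    1    1    1    2    2
LCS length = dp[4][6] = 2

2


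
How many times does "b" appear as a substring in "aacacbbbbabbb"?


Searching for "b" in "aacacbbbbabbb"
Scanning each position:
  Position 0: "a" => no
  Position 1: "a" => no
  Position 2: "c" => no
  Position 3: "a" => no
  Position 4: "c" => no
  Position 5: "b" => MATCH
  Position 6: "b" => MATCH
  Position 7: "b" => MATCH
  Position 8: "b" => MATCH
  Position 9: "a" => no
  Position 10: "b" => MATCH
  Position 11: "b" => MATCH
  Position 12: "b" => MATCH
Total occurrences: 7

7


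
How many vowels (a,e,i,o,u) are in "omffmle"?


Input: omffmle
Checking each character:
  'o' at position 0: vowel (running total: 1)
  'm' at position 1: consonant
  'f' at position 2: consonant
  'f' at position 3: consonant
  'm' at position 4: consonant
  'l' at position 5: consonant
  'e' at position 6: vowel (running total: 2)
Total vowels: 2

2


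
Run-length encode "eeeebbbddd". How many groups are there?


Input: eeeebbbddd
Scanning for consecutive runs:
  Group 1: 'e' x 4 (positions 0-3)
  Group 2: 'b' x 3 (positions 4-6)
  Group 3: 'd' x 3 (positions 7-9)
Total groups: 3

3


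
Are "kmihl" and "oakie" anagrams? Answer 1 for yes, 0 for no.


Strings: "kmihl", "oakie"
Sorted first:  hiklm
Sorted second: aeiko
Differ at position 0: 'h' vs 'a' => not anagrams

0


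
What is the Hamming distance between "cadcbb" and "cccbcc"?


Comparing "cadcbb" and "cccbcc" position by position:
  Position 0: 'c' vs 'c' => same
  Position 1: 'a' vs 'c' => differ
  Position 2: 'd' vs 'c' => differ
  Position 3: 'c' vs 'b' => differ
  Position 4: 'b' vs 'c' => differ
  Position 5: 'b' vs 'c' => differ
Total differences (Hamming distance): 5

5


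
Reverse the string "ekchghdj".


Input: ekchghdj
Reading characters right to left:
  Position 7: 'j'
  Position 6: 'd'
  Position 5: 'h'
  Position 4: 'g'
  Position 3: 'h'
  Position 2: 'c'
  Position 1: 'k'
  Position 0: 'e'
Reversed: jdhghcke

jdhghcke


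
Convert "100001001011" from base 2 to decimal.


Input: "100001001011" in base 2
Positional expansion:
  Digit '1' (value 1) x 2^11 = 2048
  Digit '0' (value 0) x 2^10 = 0
  Digit '0' (value 0) x 2^9 = 0
  Digit '0' (value 0) x 2^8 = 0
  Digit '0' (value 0) x 2^7 = 0
  Digit '1' (value 1) x 2^6 = 64
  Digit '0' (value 0) x 2^5 = 0
  Digit '0' (value 0) x 2^4 = 0
  Digit '1' (value 1) x 2^3 = 8
  Digit '0' (value 0) x 2^2 = 0
  Digit '1' (value 1) x 2^1 = 2
  Digit '1' (value 1) x 2^0 = 1
Sum = 2123

2123


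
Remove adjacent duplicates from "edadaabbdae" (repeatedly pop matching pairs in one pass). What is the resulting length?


Input: edadaabbdae
Stack-based adjacent duplicate removal:
  Read 'e': push. Stack: e
  Read 'd': push. Stack: ed
  Read 'a': push. Stack: eda
  Read 'd': push. Stack: edad
  Read 'a': push. Stack: edada
  Read 'a': matches stack top 'a' => pop. Stack: edad
  Read 'b': push. Stack: edadb
  Read 'b': matches stack top 'b' => pop. Stack: edad
  Read 'd': matches stack top 'd' => pop. Stack: eda
  Read 'a': matches stack top 'a' => pop. Stack: ed
  Read 'e': push. Stack: ede
Final stack: "ede" (length 3)

3


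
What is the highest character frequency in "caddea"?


Input: caddea
Character counts:
  'a': 2
  'c': 1
  'd': 2
  'e': 1
Maximum frequency: 2

2


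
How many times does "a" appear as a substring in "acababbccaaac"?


Searching for "a" in "acababbccaaac"
Scanning each position:
  Position 0: "a" => MATCH
  Position 1: "c" => no
  Position 2: "a" => MATCH
  Position 3: "b" => no
  Position 4: "a" => MATCH
  Position 5: "b" => no
  Position 6: "b" => no
  Position 7: "c" => no
  Position 8: "c" => no
  Position 9: "a" => MATCH
  Position 10: "a" => MATCH
  Position 11: "a" => MATCH
  Position 12: "c" => no
Total occurrences: 6

6


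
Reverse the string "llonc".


Input: llonc
Reading characters right to left:
  Position 4: 'c'
  Position 3: 'n'
  Position 2: 'o'
  Position 1: 'l'
  Position 0: 'l'
Reversed: cnoll

cnoll


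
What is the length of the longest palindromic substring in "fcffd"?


Input: "fcffd"
Checking substrings for palindromes:
  [0:3] "fcf" (len 3) => palindrome
  [2:4] "ff" (len 2) => palindrome
Longest palindromic substring: "fcf" with length 3

3


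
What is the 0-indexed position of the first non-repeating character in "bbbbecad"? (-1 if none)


Input: bbbbecad
Character frequencies:
  'a': 1
  'b': 4
  'c': 1
  'd': 1
  'e': 1
Scanning left to right for freq == 1:
  Position 0 ('b'): freq=4, skip
  Position 1 ('b'): freq=4, skip
  Position 2 ('b'): freq=4, skip
  Position 3 ('b'): freq=4, skip
  Position 4 ('e'): unique! => answer = 4

4


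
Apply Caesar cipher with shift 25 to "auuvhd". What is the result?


Caesar cipher: shift "auuvhd" by 25
  'a' (pos 0) + 25 = pos 25 = 'z'
  'u' (pos 20) + 25 = pos 19 = 't'
  'u' (pos 20) + 25 = pos 19 = 't'
  'v' (pos 21) + 25 = pos 20 = 'u'
  'h' (pos 7) + 25 = pos 6 = 'g'
  'd' (pos 3) + 25 = pos 2 = 'c'
Result: zttugc

zttugc


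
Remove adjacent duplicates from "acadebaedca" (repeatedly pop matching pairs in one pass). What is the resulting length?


Input: acadebaedca
Stack-based adjacent duplicate removal:
  Read 'a': push. Stack: a
  Read 'c': push. Stack: ac
  Read 'a': push. Stack: aca
  Read 'd': push. Stack: acad
  Read 'e': push. Stack: acade
  Read 'b': push. Stack: acadeb
  Read 'a': push. Stack: acadeba
  Read 'e': push. Stack: acadebae
  Read 'd': push. Stack: acadebaed
  Read 'c': push. Stack: acadebaedc
  Read 'a': push. Stack: acadebaedca
Final stack: "acadebaedca" (length 11)

11


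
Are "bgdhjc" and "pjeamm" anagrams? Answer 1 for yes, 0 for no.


Strings: "bgdhjc", "pjeamm"
Sorted first:  bcdghj
Sorted second: aejmmp
Differ at position 0: 'b' vs 'a' => not anagrams

0


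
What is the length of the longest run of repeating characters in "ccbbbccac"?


Input: "ccbbbccac"
Scanning for longest run:
  Position 1 ('c'): continues run of 'c', length=2
  Position 2 ('b'): new char, reset run to 1
  Position 3 ('b'): continues run of 'b', length=2
  Position 4 ('b'): continues run of 'b', length=3
  Position 5 ('c'): new char, reset run to 1
  Position 6 ('c'): continues run of 'c', length=2
  Position 7 ('a'): new char, reset run to 1
  Position 8 ('c'): new char, reset run to 1
Longest run: 'b' with length 3

3


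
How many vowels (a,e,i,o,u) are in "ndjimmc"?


Input: ndjimmc
Checking each character:
  'n' at position 0: consonant
  'd' at position 1: consonant
  'j' at position 2: consonant
  'i' at position 3: vowel (running total: 1)
  'm' at position 4: consonant
  'm' at position 5: consonant
  'c' at position 6: consonant
Total vowels: 1

1


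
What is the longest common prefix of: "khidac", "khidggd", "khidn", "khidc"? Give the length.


Words: khidac, khidggd, khidn, khidc
  Position 0: all 'k' => match
  Position 1: all 'h' => match
  Position 2: all 'i' => match
  Position 3: all 'd' => match
  Position 4: ('a', 'g', 'n', 'c') => mismatch, stop
LCP = "khid" (length 4)

4


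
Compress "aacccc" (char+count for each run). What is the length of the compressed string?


Input: aacccc
Runs:
  'a' x 2 => "a2"
  'c' x 4 => "c4"
Compressed: "a2c4"
Compressed length: 4

4


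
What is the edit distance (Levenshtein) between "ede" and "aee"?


Computing edit distance: "ede" -> "aee"
DP table:
           a    e    e
      0    1    2    3
  e   1    1    1    2
  d   2    2    2    2
  e   3    3    2    2
Edit distance = dp[3][3] = 2

2


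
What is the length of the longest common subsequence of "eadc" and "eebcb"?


LCS of "eadc" and "eebcb"
DP table:
           e    e    b    c    b
      0    0    0    0    0    0
  e   0    1    1    1    1    1
  a   0    1    1    1    1    1
  d   0    1    1    1    1    1
  c   0    1    1    1    2    2
LCS length = dp[4][5] = 2

2


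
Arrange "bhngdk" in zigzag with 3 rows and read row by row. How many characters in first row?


Zigzag "bhngdk" into 3 rows:
Placing characters:
  'b' => row 0
  'h' => row 1
  'n' => row 2
  'g' => row 1
  'd' => row 0
  'k' => row 1
Rows:
  Row 0: "bd"
  Row 1: "hgk"
  Row 2: "n"
First row length: 2

2


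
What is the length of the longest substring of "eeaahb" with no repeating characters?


Input: "eeaahb"
Sliding window (track last position of each char):
  Position 0 ('e'): window [0,0] length 1 -- new best
  Position 1 ('e'): repeat (last at 0), move window start to 1
  Position 1 ('e'): window [1,1] length 1
  Position 2 ('a'): window [1,2] length 2 -- new best
  Position 3 ('a'): repeat (last at 2), move window start to 3
  Position 3 ('a'): window [3,3] length 1
  Position 4 ('h'): window [3,4] length 2
  Position 5 ('b'): window [3,5] length 3 -- new best
Longest substring with no repeats: "ahb" with length 3

3


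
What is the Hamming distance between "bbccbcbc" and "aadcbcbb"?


Comparing "bbccbcbc" and "aadcbcbb" position by position:
  Position 0: 'b' vs 'a' => differ
  Position 1: 'b' vs 'a' => differ
  Position 2: 'c' vs 'd' => differ
  Position 3: 'c' vs 'c' => same
  Position 4: 'b' vs 'b' => same
  Position 5: 'c' vs 'c' => same
  Position 6: 'b' vs 'b' => same
  Position 7: 'c' vs 'b' => differ
Total differences (Hamming distance): 4

4


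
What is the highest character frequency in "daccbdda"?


Input: daccbdda
Character counts:
  'a': 2
  'b': 1
  'c': 2
  'd': 3
Maximum frequency: 3

3


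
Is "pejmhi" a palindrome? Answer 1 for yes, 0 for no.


Input: pejmhi
Reversed: ihmjep
  Compare pos 0 ('p') with pos 5 ('i'): MISMATCH
  Compare pos 1 ('e') with pos 4 ('h'): MISMATCH
  Compare pos 2 ('j') with pos 3 ('m'): MISMATCH
Result: not a palindrome

0


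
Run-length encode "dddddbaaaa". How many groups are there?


Input: dddddbaaaa
Scanning for consecutive runs:
  Group 1: 'd' x 5 (positions 0-4)
  Group 2: 'b' x 1 (positions 5-5)
  Group 3: 'a' x 4 (positions 6-9)
Total groups: 3

3


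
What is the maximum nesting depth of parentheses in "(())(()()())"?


Input: "(())(()()())"
Tracking depth:
  Position 0 '(': depth becomes 1
  Position 1 '(': depth becomes 2
  Position 2 ')': depth becomes 1
  Position 3 ')': depth becomes 0
  Position 4 '(': depth becomes 1
  Position 5 '(': depth becomes 2
  Position 6 ')': depth becomes 1
  Position 7 '(': depth becomes 2
  Position 8 ')': depth becomes 1
  Position 9 '(': depth becomes 2
  Position 10 ')': depth becomes 1
  Position 11 ')': depth becomes 0
Maximum depth reached: 2

2


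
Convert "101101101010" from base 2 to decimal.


Input: "101101101010" in base 2
Positional expansion:
  Digit '1' (value 1) x 2^11 = 2048
  Digit '0' (value 0) x 2^10 = 0
  Digit '1' (value 1) x 2^9 = 512
  Digit '1' (value 1) x 2^8 = 256
  Digit '0' (value 0) x 2^7 = 0
  Digit '1' (value 1) x 2^6 = 64
  Digit '1' (value 1) x 2^5 = 32
  Digit '0' (value 0) x 2^4 = 0
  Digit '1' (value 1) x 2^3 = 8
  Digit '0' (value 0) x 2^2 = 0
  Digit '1' (value 1) x 2^1 = 2
  Digit '0' (value 0) x 2^0 = 0
Sum = 2922

2922


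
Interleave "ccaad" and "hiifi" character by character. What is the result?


Interleaving "ccaad" and "hiifi":
  Position 0: 'c' from first, 'h' from second => "ch"
  Position 1: 'c' from first, 'i' from second => "ci"
  Position 2: 'a' from first, 'i' from second => "ai"
  Position 3: 'a' from first, 'f' from second => "af"
  Position 4: 'd' from first, 'i' from second => "di"
Result: chciaiafdi

chciaiafdi


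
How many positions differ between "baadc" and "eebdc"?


Comparing "baadc" and "eebdc" position by position:
  Position 0: 'b' vs 'e' => DIFFER
  Position 1: 'a' vs 'e' => DIFFER
  Position 2: 'a' vs 'b' => DIFFER
  Position 3: 'd' vs 'd' => same
  Position 4: 'c' vs 'c' => same
Positions that differ: 3

3


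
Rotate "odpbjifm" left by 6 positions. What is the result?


Input: "odpbjifm", rotate left by 6
First 6 characters: "odpbji"
Remaining characters: "fm"
Concatenate remaining + first: "fm" + "odpbji" = "fmodpbji"

fmodpbji


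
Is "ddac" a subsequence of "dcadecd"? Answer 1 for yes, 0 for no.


Check if "ddac" is a subsequence of "dcadecd"
Greedy scan:
  Position 0 ('d'): matches sub[0] = 'd'
  Position 1 ('c'): no match needed
  Position 2 ('a'): no match needed
  Position 3 ('d'): matches sub[1] = 'd'
  Position 4 ('e'): no match needed
  Position 5 ('c'): no match needed
  Position 6 ('d'): no match needed
Only matched 2/4 characters => not a subsequence

0


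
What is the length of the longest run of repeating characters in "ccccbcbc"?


Input: "ccccbcbc"
Scanning for longest run:
  Position 1 ('c'): continues run of 'c', length=2
  Position 2 ('c'): continues run of 'c', length=3
  Position 3 ('c'): continues run of 'c', length=4
  Position 4 ('b'): new char, reset run to 1
  Position 5 ('c'): new char, reset run to 1
  Position 6 ('b'): new char, reset run to 1
  Position 7 ('c'): new char, reset run to 1
Longest run: 'c' with length 4

4


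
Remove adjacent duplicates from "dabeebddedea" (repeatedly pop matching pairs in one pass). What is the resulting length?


Input: dabeebddedea
Stack-based adjacent duplicate removal:
  Read 'd': push. Stack: d
  Read 'a': push. Stack: da
  Read 'b': push. Stack: dab
  Read 'e': push. Stack: dabe
  Read 'e': matches stack top 'e' => pop. Stack: dab
  Read 'b': matches stack top 'b' => pop. Stack: da
  Read 'd': push. Stack: dad
  Read 'd': matches stack top 'd' => pop. Stack: da
  Read 'e': push. Stack: dae
  Read 'd': push. Stack: daed
  Read 'e': push. Stack: daede
  Read 'a': push. Stack: daedea
Final stack: "daedea" (length 6)

6


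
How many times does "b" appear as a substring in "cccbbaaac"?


Searching for "b" in "cccbbaaac"
Scanning each position:
  Position 0: "c" => no
  Position 1: "c" => no
  Position 2: "c" => no
  Position 3: "b" => MATCH
  Position 4: "b" => MATCH
  Position 5: "a" => no
  Position 6: "a" => no
  Position 7: "a" => no
  Position 8: "c" => no
Total occurrences: 2

2


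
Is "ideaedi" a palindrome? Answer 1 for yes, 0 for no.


Input: ideaedi
Reversed: ideaedi
  Compare pos 0 ('i') with pos 6 ('i'): match
  Compare pos 1 ('d') with pos 5 ('d'): match
  Compare pos 2 ('e') with pos 4 ('e'): match
Result: palindrome

1


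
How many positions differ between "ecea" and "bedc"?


Comparing "ecea" and "bedc" position by position:
  Position 0: 'e' vs 'b' => DIFFER
  Position 1: 'c' vs 'e' => DIFFER
  Position 2: 'e' vs 'd' => DIFFER
  Position 3: 'a' vs 'c' => DIFFER
Positions that differ: 4

4


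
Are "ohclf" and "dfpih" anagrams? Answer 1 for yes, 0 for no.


Strings: "ohclf", "dfpih"
Sorted first:  cfhlo
Sorted second: dfhip
Differ at position 0: 'c' vs 'd' => not anagrams

0


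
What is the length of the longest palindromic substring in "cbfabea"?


Input: "cbfabea"
Checking substrings for palindromes:
  No multi-char palindromic substrings found
Longest palindromic substring: "c" with length 1

1


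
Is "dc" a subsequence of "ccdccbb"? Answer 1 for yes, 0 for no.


Check if "dc" is a subsequence of "ccdccbb"
Greedy scan:
  Position 0 ('c'): no match needed
  Position 1 ('c'): no match needed
  Position 2 ('d'): matches sub[0] = 'd'
  Position 3 ('c'): matches sub[1] = 'c'
  Position 4 ('c'): no match needed
  Position 5 ('b'): no match needed
  Position 6 ('b'): no match needed
All 2 characters matched => is a subsequence

1


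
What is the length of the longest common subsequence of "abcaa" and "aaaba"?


LCS of "abcaa" and "aaaba"
DP table:
           a    a    a    b    a
      0    0    0    0    0    0
  a   0    1    1    1    1    1
  b   0    1    1    1    2    2
  c   0    1    1    1    2    2
  a   0    1    2    2    2    3
  a   0    1    2    3    3    3
LCS length = dp[5][5] = 3

3


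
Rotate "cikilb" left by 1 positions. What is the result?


Input: "cikilb", rotate left by 1
First 1 characters: "c"
Remaining characters: "ikilb"
Concatenate remaining + first: "ikilb" + "c" = "ikilbc"

ikilbc


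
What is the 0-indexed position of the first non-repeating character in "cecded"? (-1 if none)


Input: cecded
Character frequencies:
  'c': 2
  'd': 2
  'e': 2
Scanning left to right for freq == 1:
  Position 0 ('c'): freq=2, skip
  Position 1 ('e'): freq=2, skip
  Position 2 ('c'): freq=2, skip
  Position 3 ('d'): freq=2, skip
  Position 4 ('e'): freq=2, skip
  Position 5 ('d'): freq=2, skip
  No unique character found => answer = -1

-1


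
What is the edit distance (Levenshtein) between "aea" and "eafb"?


Computing edit distance: "aea" -> "eafb"
DP table:
           e    a    f    b
      0    1    2    3    4
  a   1    1    1    2    3
  e   2    1    2    2    3
  a   3    2    1    2    3
Edit distance = dp[3][4] = 3

3


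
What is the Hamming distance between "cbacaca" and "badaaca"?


Comparing "cbacaca" and "badaaca" position by position:
  Position 0: 'c' vs 'b' => differ
  Position 1: 'b' vs 'a' => differ
  Position 2: 'a' vs 'd' => differ
  Position 3: 'c' vs 'a' => differ
  Position 4: 'a' vs 'a' => same
  Position 5: 'c' vs 'c' => same
  Position 6: 'a' vs 'a' => same
Total differences (Hamming distance): 4

4


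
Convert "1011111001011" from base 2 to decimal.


Input: "1011111001011" in base 2
Positional expansion:
  Digit '1' (value 1) x 2^12 = 4096
  Digit '0' (value 0) x 2^11 = 0
  Digit '1' (value 1) x 2^10 = 1024
  Digit '1' (value 1) x 2^9 = 512
  Digit '1' (value 1) x 2^8 = 256
  Digit '1' (value 1) x 2^7 = 128
  Digit '1' (value 1) x 2^6 = 64
  Digit '0' (value 0) x 2^5 = 0
  Digit '0' (value 0) x 2^4 = 0
  Digit '1' (value 1) x 2^3 = 8
  Digit '0' (value 0) x 2^2 = 0
  Digit '1' (value 1) x 2^1 = 2
  Digit '1' (value 1) x 2^0 = 1
Sum = 6091

6091


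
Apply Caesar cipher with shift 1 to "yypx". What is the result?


Caesar cipher: shift "yypx" by 1
  'y' (pos 24) + 1 = pos 25 = 'z'
  'y' (pos 24) + 1 = pos 25 = 'z'
  'p' (pos 15) + 1 = pos 16 = 'q'
  'x' (pos 23) + 1 = pos 24 = 'y'
Result: zzqy

zzqy


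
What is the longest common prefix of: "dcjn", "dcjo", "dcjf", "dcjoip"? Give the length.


Words: dcjn, dcjo, dcjf, dcjoip
  Position 0: all 'd' => match
  Position 1: all 'c' => match
  Position 2: all 'j' => match
  Position 3: ('n', 'o', 'f', 'o') => mismatch, stop
LCP = "dcj" (length 3)

3


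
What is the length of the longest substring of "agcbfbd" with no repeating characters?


Input: "agcbfbd"
Sliding window (track last position of each char):
  Position 0 ('a'): window [0,0] length 1 -- new best
  Position 1 ('g'): window [0,1] length 2 -- new best
  Position 2 ('c'): window [0,2] length 3 -- new best
  Position 3 ('b'): window [0,3] length 4 -- new best
  Position 4 ('f'): window [0,4] length 5 -- new best
  Position 5 ('b'): repeat (last at 3), move window start to 4
  Position 5 ('b'): window [4,5] length 2
  Position 6 ('d'): window [4,6] length 3
Longest substring with no repeats: "agcbf" with length 5

5


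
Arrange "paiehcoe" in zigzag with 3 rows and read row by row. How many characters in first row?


Zigzag "paiehcoe" into 3 rows:
Placing characters:
  'p' => row 0
  'a' => row 1
  'i' => row 2
  'e' => row 1
  'h' => row 0
  'c' => row 1
  'o' => row 2
  'e' => row 1
Rows:
  Row 0: "ph"
  Row 1: "aece"
  Row 2: "io"
First row length: 2

2


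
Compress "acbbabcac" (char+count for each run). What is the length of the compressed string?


Input: acbbabcac
Runs:
  'a' x 1 => "a1"
  'c' x 1 => "c1"
  'b' x 2 => "b2"
  'a' x 1 => "a1"
  'b' x 1 => "b1"
  'c' x 1 => "c1"
  'a' x 1 => "a1"
  'c' x 1 => "c1"
Compressed: "a1c1b2a1b1c1a1c1"
Compressed length: 16

16


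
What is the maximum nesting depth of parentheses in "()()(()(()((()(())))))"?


Input: "()()(()(()((()(())))))"
Tracking depth:
  Position 0 '(': depth becomes 1
  Position 1 ')': depth becomes 0
  Position 2 '(': depth becomes 1
  Position 3 ')': depth becomes 0
  Position 4 '(': depth becomes 1
  Position 5 '(': depth becomes 2
  Position 6 ')': depth becomes 1
  Position 7 '(': depth becomes 2
  Position 8 '(': depth becomes 3
  Position 9 ')': depth becomes 2
  Position 10 '(': depth becomes 3
  Position 11 '(': depth becomes 4
  Position 12 '(': depth becomes 5
  Position 13 ')': depth becomes 4
  Position 14 '(': depth becomes 5
  Position 15 '(': depth becomes 6
  Position 16 ')': depth becomes 5
  Position 17 ')': depth becomes 4
  Position 18 ')': depth becomes 3
  Position 19 ')': depth becomes 2
  Position 20 ')': depth becomes 1
  Position 21 ')': depth becomes 0
Maximum depth reached: 6

6


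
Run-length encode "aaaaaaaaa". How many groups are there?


Input: aaaaaaaaa
Scanning for consecutive runs:
  Group 1: 'a' x 9 (positions 0-8)
Total groups: 1

1


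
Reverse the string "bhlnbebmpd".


Input: bhlnbebmpd
Reading characters right to left:
  Position 9: 'd'
  Position 8: 'p'
  Position 7: 'm'
  Position 6: 'b'
  Position 5: 'e'
  Position 4: 'b'
  Position 3: 'n'
  Position 2: 'l'
  Position 1: 'h'
  Position 0: 'b'
Reversed: dpmbebnlhb

dpmbebnlhb


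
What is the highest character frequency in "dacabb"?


Input: dacabb
Character counts:
  'a': 2
  'b': 2
  'c': 1
  'd': 1
Maximum frequency: 2

2


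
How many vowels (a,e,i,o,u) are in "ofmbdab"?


Input: ofmbdab
Checking each character:
  'o' at position 0: vowel (running total: 1)
  'f' at position 1: consonant
  'm' at position 2: consonant
  'b' at position 3: consonant
  'd' at position 4: consonant
  'a' at position 5: vowel (running total: 2)
  'b' at position 6: consonant
Total vowels: 2

2


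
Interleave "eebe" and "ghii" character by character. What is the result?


Interleaving "eebe" and "ghii":
  Position 0: 'e' from first, 'g' from second => "eg"
  Position 1: 'e' from first, 'h' from second => "eh"
  Position 2: 'b' from first, 'i' from second => "bi"
  Position 3: 'e' from first, 'i' from second => "ei"
Result: egehbiei

egehbiei


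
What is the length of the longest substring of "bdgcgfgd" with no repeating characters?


Input: "bdgcgfgd"
Sliding window (track last position of each char):
  Position 0 ('b'): window [0,0] length 1 -- new best
  Position 1 ('d'): window [0,1] length 2 -- new best
  Position 2 ('g'): window [0,2] length 3 -- new best
  Position 3 ('c'): window [0,3] length 4 -- new best
  Position 4 ('g'): repeat (last at 2), move window start to 3
  Position 4 ('g'): window [3,4] length 2
  Position 5 ('f'): window [3,5] length 3
  Position 6 ('g'): repeat (last at 4), move window start to 5
  Position 6 ('g'): window [5,6] length 2
  Position 7 ('d'): window [5,7] length 3
Longest substring with no repeats: "bdgc" with length 4

4


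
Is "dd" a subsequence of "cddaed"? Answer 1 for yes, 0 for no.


Check if "dd" is a subsequence of "cddaed"
Greedy scan:
  Position 0 ('c'): no match needed
  Position 1 ('d'): matches sub[0] = 'd'
  Position 2 ('d'): matches sub[1] = 'd'
  Position 3 ('a'): no match needed
  Position 4 ('e'): no match needed
  Position 5 ('d'): no match needed
All 2 characters matched => is a subsequence

1


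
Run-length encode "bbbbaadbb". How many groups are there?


Input: bbbbaadbb
Scanning for consecutive runs:
  Group 1: 'b' x 4 (positions 0-3)
  Group 2: 'a' x 2 (positions 4-5)
  Group 3: 'd' x 1 (positions 6-6)
  Group 4: 'b' x 2 (positions 7-8)
Total groups: 4

4


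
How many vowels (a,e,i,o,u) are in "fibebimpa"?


Input: fibebimpa
Checking each character:
  'f' at position 0: consonant
  'i' at position 1: vowel (running total: 1)
  'b' at position 2: consonant
  'e' at position 3: vowel (running total: 2)
  'b' at position 4: consonant
  'i' at position 5: vowel (running total: 3)
  'm' at position 6: consonant
  'p' at position 7: consonant
  'a' at position 8: vowel (running total: 4)
Total vowels: 4

4


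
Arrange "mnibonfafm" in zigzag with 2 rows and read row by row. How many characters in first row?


Zigzag "mnibonfafm" into 2 rows:
Placing characters:
  'm' => row 0
  'n' => row 1
  'i' => row 0
  'b' => row 1
  'o' => row 0
  'n' => row 1
  'f' => row 0
  'a' => row 1
  'f' => row 0
  'm' => row 1
Rows:
  Row 0: "mioff"
  Row 1: "nbnam"
First row length: 5

5


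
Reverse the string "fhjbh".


Input: fhjbh
Reading characters right to left:
  Position 4: 'h'
  Position 3: 'b'
  Position 2: 'j'
  Position 1: 'h'
  Position 0: 'f'
Reversed: hbjhf

hbjhf


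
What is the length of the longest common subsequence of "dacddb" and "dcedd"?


LCS of "dacddb" and "dcedd"
DP table:
           d    c    e    d    d
      0    0    0    0    0    0
  d   0    1    1    1    1    1
  a   0    1    1    1    1    1
  c   0    1    2    2    2    2
  d   0    1    2    2    3    3
  d   0    1    2    2    3    4
  b   0    1    2    2    3    4
LCS length = dp[6][5] = 4

4


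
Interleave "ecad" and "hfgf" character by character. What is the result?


Interleaving "ecad" and "hfgf":
  Position 0: 'e' from first, 'h' from second => "eh"
  Position 1: 'c' from first, 'f' from second => "cf"
  Position 2: 'a' from first, 'g' from second => "ag"
  Position 3: 'd' from first, 'f' from second => "df"
Result: ehcfagdf

ehcfagdf


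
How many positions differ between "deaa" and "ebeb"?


Comparing "deaa" and "ebeb" position by position:
  Position 0: 'd' vs 'e' => DIFFER
  Position 1: 'e' vs 'b' => DIFFER
  Position 2: 'a' vs 'e' => DIFFER
  Position 3: 'a' vs 'b' => DIFFER
Positions that differ: 4

4


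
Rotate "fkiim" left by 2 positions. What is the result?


Input: "fkiim", rotate left by 2
First 2 characters: "fk"
Remaining characters: "iim"
Concatenate remaining + first: "iim" + "fk" = "iimfk"

iimfk


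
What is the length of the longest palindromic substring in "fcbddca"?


Input: "fcbddca"
Checking substrings for palindromes:
  [3:5] "dd" (len 2) => palindrome
Longest palindromic substring: "dd" with length 2

2


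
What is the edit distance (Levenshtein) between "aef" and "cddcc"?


Computing edit distance: "aef" -> "cddcc"
DP table:
           c    d    d    c    c
      0    1    2    3    4    5
  a   1    1    2    3    4    5
  e   2    2    2    3    4    5
  f   3    3    3    3    4    5
Edit distance = dp[3][5] = 5

5


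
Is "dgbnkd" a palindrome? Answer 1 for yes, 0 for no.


Input: dgbnkd
Reversed: dknbgd
  Compare pos 0 ('d') with pos 5 ('d'): match
  Compare pos 1 ('g') with pos 4 ('k'): MISMATCH
  Compare pos 2 ('b') with pos 3 ('n'): MISMATCH
Result: not a palindrome

0


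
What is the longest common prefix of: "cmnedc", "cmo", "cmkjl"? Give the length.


Words: cmnedc, cmo, cmkjl
  Position 0: all 'c' => match
  Position 1: all 'm' => match
  Position 2: ('n', 'o', 'k') => mismatch, stop
LCP = "cm" (length 2)

2


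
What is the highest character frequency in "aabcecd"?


Input: aabcecd
Character counts:
  'a': 2
  'b': 1
  'c': 2
  'd': 1
  'e': 1
Maximum frequency: 2

2


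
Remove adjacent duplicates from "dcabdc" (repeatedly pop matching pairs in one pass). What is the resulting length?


Input: dcabdc
Stack-based adjacent duplicate removal:
  Read 'd': push. Stack: d
  Read 'c': push. Stack: dc
  Read 'a': push. Stack: dca
  Read 'b': push. Stack: dcab
  Read 'd': push. Stack: dcabd
  Read 'c': push. Stack: dcabdc
Final stack: "dcabdc" (length 6)

6


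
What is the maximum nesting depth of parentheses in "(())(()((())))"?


Input: "(())(()((())))"
Tracking depth:
  Position 0 '(': depth becomes 1
  Position 1 '(': depth becomes 2
  Position 2 ')': depth becomes 1
  Position 3 ')': depth becomes 0
  Position 4 '(': depth becomes 1
  Position 5 '(': depth becomes 2
  Position 6 ')': depth becomes 1
  Position 7 '(': depth becomes 2
  Position 8 '(': depth becomes 3
  Position 9 '(': depth becomes 4
  Position 10 ')': depth becomes 3
  Position 11 ')': depth becomes 2
  Position 12 ')': depth becomes 1
  Position 13 ')': depth becomes 0
Maximum depth reached: 4

4


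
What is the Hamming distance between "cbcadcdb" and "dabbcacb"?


Comparing "cbcadcdb" and "dabbcacb" position by position:
  Position 0: 'c' vs 'd' => differ
  Position 1: 'b' vs 'a' => differ
  Position 2: 'c' vs 'b' => differ
  Position 3: 'a' vs 'b' => differ
  Position 4: 'd' vs 'c' => differ
  Position 5: 'c' vs 'a' => differ
  Position 6: 'd' vs 'c' => differ
  Position 7: 'b' vs 'b' => same
Total differences (Hamming distance): 7

7


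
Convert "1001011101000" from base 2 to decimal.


Input: "1001011101000" in base 2
Positional expansion:
  Digit '1' (value 1) x 2^12 = 4096
  Digit '0' (value 0) x 2^11 = 0
  Digit '0' (value 0) x 2^10 = 0
  Digit '1' (value 1) x 2^9 = 512
  Digit '0' (value 0) x 2^8 = 0
  Digit '1' (value 1) x 2^7 = 128
  Digit '1' (value 1) x 2^6 = 64
  Digit '1' (value 1) x 2^5 = 32
  Digit '0' (value 0) x 2^4 = 0
  Digit '1' (value 1) x 2^3 = 8
  Digit '0' (value 0) x 2^2 = 0
  Digit '0' (value 0) x 2^1 = 0
  Digit '0' (value 0) x 2^0 = 0
Sum = 4840

4840


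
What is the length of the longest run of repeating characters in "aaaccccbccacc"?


Input: "aaaccccbccacc"
Scanning for longest run:
  Position 1 ('a'): continues run of 'a', length=2
  Position 2 ('a'): continues run of 'a', length=3
  Position 3 ('c'): new char, reset run to 1
  Position 4 ('c'): continues run of 'c', length=2
  Position 5 ('c'): continues run of 'c', length=3
  Position 6 ('c'): continues run of 'c', length=4
  Position 7 ('b'): new char, reset run to 1
  Position 8 ('c'): new char, reset run to 1
  Position 9 ('c'): continues run of 'c', length=2
  Position 10 ('a'): new char, reset run to 1
  Position 11 ('c'): new char, reset run to 1
  Position 12 ('c'): continues run of 'c', length=2
Longest run: 'c' with length 4

4
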